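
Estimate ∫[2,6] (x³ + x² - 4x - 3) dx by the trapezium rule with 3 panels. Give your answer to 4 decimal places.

328.7407

h = (6 − 2)/3 = 1.333333.
Nodes x₀,…,x₃ = 2, 3.333333, 4.666667, 6.
f(x) = x³ + x² - 4x - 3: f₀=1, f₁=31.814815, f₂=101.740741, f₃=225.
(h/2)·[f₀ + 2f₁ + 2f₂ + f₃] = 0.666667·(493.111111) = 328.7407.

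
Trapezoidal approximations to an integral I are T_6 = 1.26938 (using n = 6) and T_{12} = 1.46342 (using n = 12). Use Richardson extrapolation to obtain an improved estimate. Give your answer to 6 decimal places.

R = (4·T_{12} − T_6) / 3 = (4·1.46342 − 1.26938)/3 = (4.58430)/3 = 1.528100.

1.528100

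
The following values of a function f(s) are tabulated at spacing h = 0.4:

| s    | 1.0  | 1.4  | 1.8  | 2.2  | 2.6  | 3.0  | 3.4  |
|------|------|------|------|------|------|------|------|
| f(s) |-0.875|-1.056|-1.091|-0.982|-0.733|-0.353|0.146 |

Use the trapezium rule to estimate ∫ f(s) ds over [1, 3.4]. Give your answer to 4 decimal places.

-1.8318

h = 0.4, n = 6.
(h/2)·[y₀ + 2y₁ + 2y₂ + 2y₃ + 2y₄ + 2y₅ + y₆] = 0.2·(-9.159) = -1.8318.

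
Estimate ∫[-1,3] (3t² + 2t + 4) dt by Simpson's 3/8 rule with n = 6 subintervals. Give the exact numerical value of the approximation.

52

h = (3 − (-1))/6 = 0.666667.
Nodes t₀,…,t₆ = -1, -0.333333, 0.333333, 1, 1.666667, 2.333333, 3.
f(t) = 3t² + 2t + 4: f₀=5, f₁=3.666667, f₂=5, f₃=9, f₄=15.666667, f₅=25, f₆=37.
(3h/8)·[f₀ + 3f₁ + 3f₂ + 2f₃ + 3f₄ + 3f₅ + f₆] = 0.25·(208) = 52.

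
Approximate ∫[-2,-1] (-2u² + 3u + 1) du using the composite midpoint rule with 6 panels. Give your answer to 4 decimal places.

h = (-1 − (-2))/6 = 0.166667.
Midpoints m₁,…,m₆ = -1.916667, -1.75, -1.583333, -1.416667, -1.25, -1.083333.
f(m₁)=-12.097222, f(m₂)=-10.375, f(m₃)=-8.763889, f(m₄)=-7.263889, f(m₅)=-5.875, f(m₆)=-4.597222.
h·[f(m₁) + f(m₂) + f(m₃) + f(m₄) + f(m₅) + f(m₆)] = 0.166667·(-48.972222) = -8.1620.

-8.1620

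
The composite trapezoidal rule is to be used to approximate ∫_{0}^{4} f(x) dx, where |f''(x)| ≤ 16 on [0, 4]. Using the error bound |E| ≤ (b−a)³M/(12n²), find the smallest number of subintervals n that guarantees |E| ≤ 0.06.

38

Need 1024/(12n²) ≤ 0.06.
n² ≥ 1024/(12·0.06) = 1422.22 ⇒ n ≥ 37.7124, so the smallest n is 38.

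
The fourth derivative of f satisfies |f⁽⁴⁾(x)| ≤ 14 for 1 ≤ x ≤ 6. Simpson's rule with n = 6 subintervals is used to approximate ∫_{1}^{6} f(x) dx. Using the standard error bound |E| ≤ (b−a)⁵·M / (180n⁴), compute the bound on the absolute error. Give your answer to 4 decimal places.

0.1875

|E| ≤ (5)⁵·14 / (180·6⁴) = 43750/233280 = 0.1875.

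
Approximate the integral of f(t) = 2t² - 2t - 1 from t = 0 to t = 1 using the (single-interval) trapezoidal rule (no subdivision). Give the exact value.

T = (b−a)/2 · [f(0) + f(1)] = 0.5·[(-1) + (-1)] = -1.

-1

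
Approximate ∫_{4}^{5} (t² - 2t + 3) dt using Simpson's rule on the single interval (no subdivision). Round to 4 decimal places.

14.3333

S = (b−a)/6 · [f(4) + 4f(4.5) + f(5)] = 0.166667·[11 + 4·14.25 + 18] = 14.3333.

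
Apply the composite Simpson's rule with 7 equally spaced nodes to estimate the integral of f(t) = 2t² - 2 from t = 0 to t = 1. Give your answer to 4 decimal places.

-1.3333

h = (1 − 0)/6 = 0.166667.
Nodes t₀,…,t₆ = 0, 0.166667, 0.333333, 0.5, 0.666667, 0.833333, 1.
f(t) = 2t² - 2: f₀=-2, f₁=-1.944444, f₂=-1.777778, f₃=-1.5, f₄=-1.111111, f₅=-0.611111, f₆=0.
(h/3)·[f₀ + 4f₁ + 2f₂ + 4f₃ + 2f₄ + 4f₅ + f₆] = 0.055556·(-24) = -1.3333.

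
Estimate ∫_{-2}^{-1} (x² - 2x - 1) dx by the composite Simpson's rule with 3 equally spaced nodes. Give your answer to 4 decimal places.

h = (-1 − (-2))/2 = 0.5.
Nodes x₀,…,x₂ = -2, -1.5, -1.
f(x) = x² - 2x - 1: f₀=7, f₁=4.25, f₂=2.
(h/3)·[f₀ + 4f₁ + f₂] = 0.166667·(26) = 4.3333.

4.3333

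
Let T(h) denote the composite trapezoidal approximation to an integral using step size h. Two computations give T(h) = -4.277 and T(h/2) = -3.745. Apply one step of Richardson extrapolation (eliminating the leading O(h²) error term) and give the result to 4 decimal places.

-3.5677

R = (4·T(h/2) − T(h)) / 3 = (4·(-3.745) − (-4.277))/3 = (-10.703)/3 = -3.5677.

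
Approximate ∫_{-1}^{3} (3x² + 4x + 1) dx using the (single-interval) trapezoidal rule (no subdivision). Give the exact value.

T = (b−a)/2 · [f(-1) + f(3)] = 2·[0 + 40] = 80.

80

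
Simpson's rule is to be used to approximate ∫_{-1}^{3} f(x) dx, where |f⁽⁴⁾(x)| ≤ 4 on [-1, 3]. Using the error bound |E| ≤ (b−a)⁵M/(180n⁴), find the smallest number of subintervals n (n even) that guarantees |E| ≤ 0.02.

6

Need 4096/(180n⁴) ≤ 0.02.
n⁴ ≥ 4096/(180·0.02) = 1137.78 ⇒ n ≥ 5.8078, so the smallest even n is 6. (n must be even for Simpson's rule.)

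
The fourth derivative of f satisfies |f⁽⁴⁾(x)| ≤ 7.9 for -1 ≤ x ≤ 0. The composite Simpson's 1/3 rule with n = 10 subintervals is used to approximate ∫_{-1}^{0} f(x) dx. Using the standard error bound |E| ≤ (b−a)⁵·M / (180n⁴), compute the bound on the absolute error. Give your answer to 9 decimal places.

0.000004389

|E| ≤ (1)⁵·7.9 / (180·10⁴) = 7.9/1800000 = 0.000004389.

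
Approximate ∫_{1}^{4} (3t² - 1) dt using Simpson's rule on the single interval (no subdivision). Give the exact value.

S = (b−a)/6 · [f(1) + 4f(2.5) + f(4)] = 0.5·[2 + 4·17.75 + 47] = 60.

60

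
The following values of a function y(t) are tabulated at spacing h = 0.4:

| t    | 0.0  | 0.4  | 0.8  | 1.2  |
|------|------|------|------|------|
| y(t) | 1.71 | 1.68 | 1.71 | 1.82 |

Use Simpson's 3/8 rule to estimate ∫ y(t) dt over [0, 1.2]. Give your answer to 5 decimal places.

h = 0.4, n = 3.
(3h/8)·[y₀ + 3y₁ + 3y₂ + y₃] = 0.15·(13.70) = 2.05500.

2.05500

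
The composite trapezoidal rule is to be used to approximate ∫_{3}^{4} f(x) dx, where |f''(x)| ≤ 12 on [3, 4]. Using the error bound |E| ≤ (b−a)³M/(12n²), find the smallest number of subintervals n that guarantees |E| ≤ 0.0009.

Need 12/(12n²) ≤ 0.0009.
n² ≥ 12/(12·0.0009) = 1111.11 ⇒ n ≥ 33.3333, so the smallest n is 34.

34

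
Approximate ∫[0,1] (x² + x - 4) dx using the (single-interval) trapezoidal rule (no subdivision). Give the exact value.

T = (b−a)/2 · [f(0) + f(1)] = 0.5·[(-4) + (-2)] = -3.

-3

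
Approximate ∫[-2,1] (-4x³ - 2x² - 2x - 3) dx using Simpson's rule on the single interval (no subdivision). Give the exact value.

S = (b−a)/6 · [f(-2) + 4f(-0.5) + f(1)] = 0.5·[25 + 4·(-2) + (-11)] = 3.

3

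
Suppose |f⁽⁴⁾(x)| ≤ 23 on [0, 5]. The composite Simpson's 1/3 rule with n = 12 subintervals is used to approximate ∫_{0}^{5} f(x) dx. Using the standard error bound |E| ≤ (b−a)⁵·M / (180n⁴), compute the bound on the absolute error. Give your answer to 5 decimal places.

|E| ≤ (5)⁵·23 / (180·12⁴) = 71875/3732480 = 0.01926.

0.01926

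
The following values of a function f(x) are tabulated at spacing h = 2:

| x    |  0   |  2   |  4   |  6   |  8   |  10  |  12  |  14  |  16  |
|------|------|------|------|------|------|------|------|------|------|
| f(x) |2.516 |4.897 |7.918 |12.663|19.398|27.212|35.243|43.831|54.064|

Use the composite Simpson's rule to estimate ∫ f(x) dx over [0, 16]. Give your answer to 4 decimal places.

h = 2, n = 8.
(h/3)·[y₀ + 4y₁ + 2y₂ + 4y₃ + 2y₄ + 4y₅ + 2y₆ + 4y₇ + y₈] = 0.666667·(536.110) = 357.4067.

357.4067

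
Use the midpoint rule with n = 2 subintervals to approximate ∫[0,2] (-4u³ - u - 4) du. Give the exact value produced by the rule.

h = (2 − 0)/2 = 1.
Midpoints m₁,…,m₂ = 0.5, 1.5.
f(m₁)=-5, f(m₂)=-19.
h·[f(m₁) + f(m₂)] = 1·(-24) = -24.

-24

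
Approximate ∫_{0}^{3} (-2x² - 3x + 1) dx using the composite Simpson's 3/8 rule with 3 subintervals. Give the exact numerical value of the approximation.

-28.5

h = (3 − 0)/3 = 1.
Nodes x₀,…,x₃ = 0, 1, 2, 3.
f(x) = -2x² - 3x + 1: f₀=1, f₁=-4, f₂=-13, f₃=-26.
(3h/8)·[f₀ + 3f₁ + 3f₂ + f₃] = 0.375·(-76) = -28.5.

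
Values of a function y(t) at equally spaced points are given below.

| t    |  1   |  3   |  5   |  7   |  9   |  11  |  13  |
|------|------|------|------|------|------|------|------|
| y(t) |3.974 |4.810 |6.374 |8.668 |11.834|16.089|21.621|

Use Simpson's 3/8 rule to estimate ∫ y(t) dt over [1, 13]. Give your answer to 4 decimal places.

120.1890

h = 2, n = 6.
(3h/8)·[y₀ + 3y₁ + 3y₂ + 2y₃ + 3y₄ + 3y₅ + y₆] = 0.75·(160.252) = 120.1890.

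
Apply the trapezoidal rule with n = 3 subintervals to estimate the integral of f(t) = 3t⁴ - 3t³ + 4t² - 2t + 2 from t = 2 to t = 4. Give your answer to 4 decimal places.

h = (4 − 2)/3 = 0.666667.
Nodes t₀,…,t₃ = 2, 2.666667, 3.333333, 4.
f(t) = 3t⁴ - 3t³ + 4t² - 2t + 2: f₀=38, f₁=119.925926, f₂=299.037037, f₃=634.
(h/2)·[f₀ + 2f₁ + 2f₂ + f₃] = 0.333333·(1509.925926) = 503.3086.

503.3086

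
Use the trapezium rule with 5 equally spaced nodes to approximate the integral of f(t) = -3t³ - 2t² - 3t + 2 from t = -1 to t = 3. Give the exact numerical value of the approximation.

h = (3 − (-1))/4 = 1.
Nodes t₀,…,t₄ = -1, 0, 1, 2, 3.
f(t) = -3t³ - 2t² - 3t + 2: f₀=6, f₁=2, f₂=-6, f₃=-36, f₄=-106.
(h/2)·[f₀ + 2f₁ + 2f₂ + 2f₃ + f₄] = 0.5·(-180) = -90.

-90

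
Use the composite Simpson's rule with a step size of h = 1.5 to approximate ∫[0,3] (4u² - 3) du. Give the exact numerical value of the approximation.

h = (3 − 0)/2 = 1.5.
Nodes u₀,…,u₂ = 0, 1.5, 3.
f(u) = 4u² - 3: f₀=-3, f₁=6, f₂=33.
(h/3)·[f₀ + 4f₁ + f₂] = 0.5·(54) = 27.

27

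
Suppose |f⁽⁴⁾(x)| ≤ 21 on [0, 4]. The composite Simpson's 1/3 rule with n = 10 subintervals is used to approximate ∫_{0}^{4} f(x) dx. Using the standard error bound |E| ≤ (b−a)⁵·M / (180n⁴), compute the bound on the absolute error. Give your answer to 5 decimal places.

|E| ≤ (4)⁵·21 / (180·10⁴) = 21504/1800000 = 0.01195.

0.01195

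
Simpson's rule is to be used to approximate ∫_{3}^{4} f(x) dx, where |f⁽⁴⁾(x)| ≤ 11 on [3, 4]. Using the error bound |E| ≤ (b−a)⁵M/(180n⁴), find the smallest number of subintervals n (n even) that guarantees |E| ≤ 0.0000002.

24

Need 11/(180n⁴) ≤ 0.0000002.
n⁴ ≥ 11/(180·0.0000002) = 305556 ⇒ n ≥ 23.5111, so the smallest even n is 24. (n must be even for Simpson's rule.)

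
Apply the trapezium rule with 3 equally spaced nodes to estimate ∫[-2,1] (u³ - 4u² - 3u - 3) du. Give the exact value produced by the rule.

-26.4375

h = (1 − (-2))/2 = 1.5.
Nodes u₀,…,u₂ = -2, -0.5, 1.
f(u) = u³ - 4u² - 3u - 3: f₀=-21, f₁=-2.625, f₂=-9.
(h/2)·[f₀ + 2f₁ + f₂] = 0.75·(-35.25) = -26.4375.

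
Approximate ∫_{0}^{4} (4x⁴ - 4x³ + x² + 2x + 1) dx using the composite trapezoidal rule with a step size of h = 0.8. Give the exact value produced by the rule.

h = (4 − 0)/5 = 0.8.
Nodes x₀,…,x₅ = 0, 0.8, 1.6, 2.4, 3.2, 4.
f(x) = 4x⁴ - 4x³ + x² + 2x + 1: f₀=1, f₁=2.8304, f₂=16.5904, f₃=88.9744, f₄=305.9984, f₅=793.
(h/2)·[f₀ + 2f₁ + 2f₂ + 2f₃ + 2f₄ + f₅] = 0.4·(1622.7872) = 649.11488.

649.11488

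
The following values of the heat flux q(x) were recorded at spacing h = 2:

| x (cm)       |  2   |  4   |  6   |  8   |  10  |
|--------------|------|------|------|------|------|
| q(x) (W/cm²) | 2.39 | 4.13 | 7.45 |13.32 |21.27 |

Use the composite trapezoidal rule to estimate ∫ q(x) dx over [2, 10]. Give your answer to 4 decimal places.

h = 2, n = 4.
(h/2)·[y₀ + 2y₁ + 2y₂ + 2y₃ + y₄] = 1·(73.46) = 73.4600.

73.4600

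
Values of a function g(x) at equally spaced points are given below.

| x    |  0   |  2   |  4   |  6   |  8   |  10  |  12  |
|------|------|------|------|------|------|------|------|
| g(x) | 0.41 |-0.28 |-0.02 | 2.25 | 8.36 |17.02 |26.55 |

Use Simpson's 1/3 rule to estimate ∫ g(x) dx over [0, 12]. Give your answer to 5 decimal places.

79.73333

h = 2, n = 6.
(h/3)·[y₀ + 4y₁ + 2y₂ + 4y₃ + 2y₄ + 4y₅ + y₆] = 0.666667·(119.60) = 79.73333.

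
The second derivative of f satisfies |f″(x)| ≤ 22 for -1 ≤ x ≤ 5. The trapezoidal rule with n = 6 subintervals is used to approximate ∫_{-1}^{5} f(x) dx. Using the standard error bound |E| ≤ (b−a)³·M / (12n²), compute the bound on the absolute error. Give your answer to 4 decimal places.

11.0000

|E| ≤ (6)³·22 / (12·6²) = 4752/432 = 11.0000.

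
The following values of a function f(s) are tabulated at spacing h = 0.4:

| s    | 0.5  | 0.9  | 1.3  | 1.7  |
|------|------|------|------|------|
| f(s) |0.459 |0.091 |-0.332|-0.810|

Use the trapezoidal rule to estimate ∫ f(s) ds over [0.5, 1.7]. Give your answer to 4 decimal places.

-0.1666

h = 0.4, n = 3.
(h/2)·[y₀ + 2y₁ + 2y₂ + y₃] = 0.2·(-0.833) = -0.1666.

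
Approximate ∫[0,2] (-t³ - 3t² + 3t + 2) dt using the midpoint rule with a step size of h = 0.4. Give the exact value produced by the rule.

-1.84

h = (2 − 0)/5 = 0.4.
Midpoints m₁,…,m₅ = 0.2, 0.6, 1, 1.4, 1.8.
f(m₁)=2.472, f(m₂)=2.504, f(m₃)=1, f(m₄)=-2.424, f(m₅)=-8.152.
h·[f(m₁) + f(m₂) + f(m₃) + f(m₄) + f(m₅)] = 0.4·(-4.6) = -1.84.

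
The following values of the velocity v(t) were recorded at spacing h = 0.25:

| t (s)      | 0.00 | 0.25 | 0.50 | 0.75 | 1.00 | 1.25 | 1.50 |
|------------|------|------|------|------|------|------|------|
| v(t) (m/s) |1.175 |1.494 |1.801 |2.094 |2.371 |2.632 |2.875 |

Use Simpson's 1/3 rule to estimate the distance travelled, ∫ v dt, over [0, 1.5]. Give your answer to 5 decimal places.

h = 0.25, n = 6.
(h/3)·[y₀ + 4y₁ + 2y₂ + 4y₃ + 2y₄ + 4y₅ + y₆] = 0.083333·(37.274) = 3.10617.

3.10617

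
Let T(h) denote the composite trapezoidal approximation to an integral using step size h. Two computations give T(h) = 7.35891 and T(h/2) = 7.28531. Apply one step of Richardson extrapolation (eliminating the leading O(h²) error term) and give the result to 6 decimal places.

7.260777

R = (4·T(h/2) − T(h)) / 3 = (4·7.28531 − 7.35891)/3 = (21.78233)/3 = 7.260777.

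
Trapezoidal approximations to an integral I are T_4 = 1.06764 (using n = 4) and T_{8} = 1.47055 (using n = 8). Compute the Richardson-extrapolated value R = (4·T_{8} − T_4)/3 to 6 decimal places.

R = (4·T_{8} − T_4) / 3 = (4·1.47055 − 1.06764)/3 = (4.81456)/3 = 1.604853.

1.604853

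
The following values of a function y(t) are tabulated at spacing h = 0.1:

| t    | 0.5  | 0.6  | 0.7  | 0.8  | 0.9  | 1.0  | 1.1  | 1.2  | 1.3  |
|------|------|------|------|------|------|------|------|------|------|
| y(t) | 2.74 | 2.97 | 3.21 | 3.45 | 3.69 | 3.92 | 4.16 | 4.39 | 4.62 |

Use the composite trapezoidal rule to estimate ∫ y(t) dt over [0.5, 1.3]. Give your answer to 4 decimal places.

2.9470

h = 0.1, n = 8.
(h/2)·[y₀ + 2y₁ + 2y₂ + 2y₃ + 2y₄ + 2y₅ + 2y₆ + 2y₇ + y₈] = 0.05·(58.94) = 2.9470.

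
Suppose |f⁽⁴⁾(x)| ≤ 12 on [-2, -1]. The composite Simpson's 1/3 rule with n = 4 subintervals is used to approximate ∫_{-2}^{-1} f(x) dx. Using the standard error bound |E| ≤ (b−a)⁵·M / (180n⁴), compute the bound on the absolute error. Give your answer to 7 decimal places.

|E| ≤ (1)⁵·12 / (180·4⁴) = 12/46080 = 0.0002604.

0.0002604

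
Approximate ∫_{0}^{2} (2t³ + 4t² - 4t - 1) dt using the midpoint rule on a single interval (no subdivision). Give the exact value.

M = (b−a)·f(1) = 2·(1) = 2.

2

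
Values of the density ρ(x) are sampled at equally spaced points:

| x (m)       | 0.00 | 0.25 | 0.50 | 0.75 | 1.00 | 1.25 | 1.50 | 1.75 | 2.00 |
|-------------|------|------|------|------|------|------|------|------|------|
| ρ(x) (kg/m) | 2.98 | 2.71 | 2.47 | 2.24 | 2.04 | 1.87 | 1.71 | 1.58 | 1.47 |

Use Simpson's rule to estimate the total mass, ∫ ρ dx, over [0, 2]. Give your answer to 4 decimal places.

4.2075

h = 0.25, n = 8.
(h/3)·[y₀ + 4y₁ + 2y₂ + 4y₃ + 2y₄ + 4y₅ + 2y₆ + 4y₇ + y₈] = 0.083333·(50.49) = 4.2075.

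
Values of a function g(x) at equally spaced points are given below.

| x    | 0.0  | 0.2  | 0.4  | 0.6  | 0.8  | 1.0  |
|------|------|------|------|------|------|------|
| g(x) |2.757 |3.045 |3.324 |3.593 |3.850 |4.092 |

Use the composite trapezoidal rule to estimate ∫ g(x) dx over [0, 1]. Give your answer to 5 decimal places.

h = 0.2, n = 5.
(h/2)·[y₀ + 2y₁ + 2y₂ + 2y₃ + 2y₄ + y₅] = 0.1·(34.473) = 3.44730.

3.44730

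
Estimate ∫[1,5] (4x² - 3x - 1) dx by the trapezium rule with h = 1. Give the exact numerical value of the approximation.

h = (5 − 1)/4 = 1.
Nodes x₀,…,x₄ = 1, 2, 3, 4, 5.
f(x) = 4x² - 3x - 1: f₀=0, f₁=9, f₂=26, f₃=51, f₄=84.
(h/2)·[f₀ + 2f₁ + 2f₂ + 2f₃ + f₄] = 0.5·(256) = 128.

128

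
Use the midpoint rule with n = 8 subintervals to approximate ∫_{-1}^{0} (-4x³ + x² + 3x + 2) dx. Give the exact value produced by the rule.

1.82421875

h = (0 − (-1))/8 = 0.125.
Midpoints m₁,…,m₈ = -0.9375, -0.8125, -0.6875, -0.5625, -0.4375, -0.3125, -0.1875, -0.0625.
f(m₁)=3.3623046875, f(m₂)=2.3681640625, f(m₃)=1.7099609375, f(m₄)=1.3408203125, f(m₅)=1.2138671875, f(m₆)=1.2822265625, f(m₇)=1.4990234375, f(m₈)=1.8173828125.
h·[f(m₁) + f(m₂) + f(m₃) + f(m₄) + f(m₅) + f(m₆) + f(m₇) + f(m₈)] = 0.125·(14.59375) = 1.82421875.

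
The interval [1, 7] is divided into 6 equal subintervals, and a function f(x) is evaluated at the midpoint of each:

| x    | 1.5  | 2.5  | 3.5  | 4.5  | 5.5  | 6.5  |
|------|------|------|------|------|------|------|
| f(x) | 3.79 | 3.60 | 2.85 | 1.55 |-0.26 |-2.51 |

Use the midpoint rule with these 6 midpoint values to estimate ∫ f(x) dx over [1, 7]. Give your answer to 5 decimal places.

9.02000

h = 1, n = 6.
h·[y(m₁) + y(m₂) + y(m₃) + y(m₄) + y(m₅) + y(m₆)] = 1·(9.02) = 9.02000.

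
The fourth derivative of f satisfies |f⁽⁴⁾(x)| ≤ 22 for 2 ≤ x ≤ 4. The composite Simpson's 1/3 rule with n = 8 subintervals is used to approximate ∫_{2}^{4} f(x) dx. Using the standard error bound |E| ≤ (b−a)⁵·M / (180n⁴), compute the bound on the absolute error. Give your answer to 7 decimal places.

|E| ≤ (2)⁵·22 / (180·8⁴) = 704/737280 = 0.0009549.

0.0009549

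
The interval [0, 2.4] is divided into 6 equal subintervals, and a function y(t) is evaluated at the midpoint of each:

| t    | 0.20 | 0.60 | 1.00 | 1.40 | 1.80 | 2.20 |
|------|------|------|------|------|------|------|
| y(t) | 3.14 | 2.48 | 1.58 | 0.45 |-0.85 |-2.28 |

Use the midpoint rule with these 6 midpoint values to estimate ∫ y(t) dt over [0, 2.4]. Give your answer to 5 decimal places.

1.80800

h = 0.4, n = 6.
h·[y(m₁) + y(m₂) + y(m₃) + y(m₄) + y(m₅) + y(m₆)] = 0.4·(4.52) = 1.80800.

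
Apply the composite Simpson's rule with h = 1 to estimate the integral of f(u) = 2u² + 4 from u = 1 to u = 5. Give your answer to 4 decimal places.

98.6667

h = (5 − 1)/4 = 1.
Nodes u₀,…,u₄ = 1, 2, 3, 4, 5.
f(u) = 2u² + 4: f₀=6, f₁=12, f₂=22, f₃=36, f₄=54.
(h/3)·[f₀ + 4f₁ + 2f₂ + 4f₃ + f₄] = 0.333333·(296) = 98.6667.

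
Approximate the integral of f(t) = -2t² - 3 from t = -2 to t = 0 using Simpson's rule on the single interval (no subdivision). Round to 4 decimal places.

-11.3333

S = (b−a)/6 · [f(-2) + 4f(-1) + f(0)] = 0.333333·[(-11) + 4·(-5) + (-3)] = -11.3333.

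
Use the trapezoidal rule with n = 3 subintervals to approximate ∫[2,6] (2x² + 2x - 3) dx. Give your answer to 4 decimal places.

h = (6 − 2)/3 = 1.333333.
Nodes x₀,…,x₃ = 2, 3.333333, 4.666667, 6.
f(x) = 2x² + 2x - 3: f₀=9, f₁=25.888889, f₂=49.888889, f₃=81.
(h/2)·[f₀ + 2f₁ + 2f₂ + f₃] = 0.666667·(241.555556) = 161.0370.

161.0370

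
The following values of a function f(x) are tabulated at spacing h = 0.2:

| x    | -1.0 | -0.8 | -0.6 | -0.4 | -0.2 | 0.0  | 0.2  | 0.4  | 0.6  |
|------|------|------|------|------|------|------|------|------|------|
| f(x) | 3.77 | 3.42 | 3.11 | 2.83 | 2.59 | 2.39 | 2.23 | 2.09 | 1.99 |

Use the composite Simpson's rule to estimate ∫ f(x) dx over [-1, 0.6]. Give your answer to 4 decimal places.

4.3027

h = 0.2, n = 8.
(h/3)·[y₀ + 4y₁ + 2y₂ + 4y₃ + 2y₄ + 4y₅ + 2y₆ + 4y₇ + y₈] = 0.066667·(64.54) = 4.3027.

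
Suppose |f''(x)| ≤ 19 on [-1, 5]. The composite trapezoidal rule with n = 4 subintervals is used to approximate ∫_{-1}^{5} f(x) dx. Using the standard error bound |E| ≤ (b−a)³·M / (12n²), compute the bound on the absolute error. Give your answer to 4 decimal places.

21.3750

|E| ≤ (6)³·19 / (12·4²) = 4104/192 = 21.3750.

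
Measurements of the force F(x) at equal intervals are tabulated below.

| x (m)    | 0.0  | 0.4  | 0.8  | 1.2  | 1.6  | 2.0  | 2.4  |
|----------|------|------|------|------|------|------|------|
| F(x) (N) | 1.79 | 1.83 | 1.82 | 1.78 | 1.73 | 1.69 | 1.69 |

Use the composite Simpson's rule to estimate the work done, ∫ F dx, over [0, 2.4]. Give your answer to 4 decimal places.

4.2373

h = 0.4, n = 6.
(h/3)·[y₀ + 4y₁ + 2y₂ + 4y₃ + 2y₄ + 4y₅ + y₆] = 0.133333·(31.78) = 4.2373.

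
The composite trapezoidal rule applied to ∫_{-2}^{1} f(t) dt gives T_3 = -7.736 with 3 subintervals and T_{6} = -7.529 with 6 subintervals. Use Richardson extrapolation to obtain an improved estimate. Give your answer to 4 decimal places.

R = (4·T_{6} − T_3) / 3 = (4·(-7.529) − (-7.736))/3 = (-22.380)/3 = -7.4600.

-7.4600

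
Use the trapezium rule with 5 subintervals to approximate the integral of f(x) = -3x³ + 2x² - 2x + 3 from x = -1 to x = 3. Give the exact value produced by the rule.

h = (3 − (-1))/5 = 0.8.
Nodes x₀,…,x₅ = -1, -0.2, 0.6, 1.4, 2.2, 3.
f(x) = -3x³ + 2x² - 2x + 3: f₀=10, f₁=3.504, f₂=1.872, f₃=-4.112, f₄=-23.664, f₅=-66.
(h/2)·[f₀ + 2f₁ + 2f₂ + 2f₃ + 2f₄ + f₅] = 0.4·(-100.8) = -40.32.

-40.32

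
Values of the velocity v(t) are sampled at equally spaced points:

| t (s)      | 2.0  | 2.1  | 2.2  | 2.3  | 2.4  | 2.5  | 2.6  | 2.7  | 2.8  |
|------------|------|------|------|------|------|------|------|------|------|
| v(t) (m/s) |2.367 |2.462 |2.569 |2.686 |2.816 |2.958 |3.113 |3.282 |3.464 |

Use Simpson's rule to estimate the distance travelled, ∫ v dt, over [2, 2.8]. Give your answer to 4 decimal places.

2.2793

h = 0.1, n = 8.
(h/3)·[y₀ + 4y₁ + 2y₂ + 4y₃ + 2y₄ + 4y₅ + 2y₆ + 4y₇ + y₈] = 0.033333·(68.379) = 2.2793.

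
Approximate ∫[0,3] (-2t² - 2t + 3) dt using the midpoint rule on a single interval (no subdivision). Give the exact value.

M = (b−a)·f(1.5) = 3·(-4.5) = -13.5.

-13.5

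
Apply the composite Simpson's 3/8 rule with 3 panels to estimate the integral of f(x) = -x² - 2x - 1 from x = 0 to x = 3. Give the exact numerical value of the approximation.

h = (3 − 0)/3 = 1.
Nodes x₀,…,x₃ = 0, 1, 2, 3.
f(x) = -x² - 2x - 1: f₀=-1, f₁=-4, f₂=-9, f₃=-16.
(3h/8)·[f₀ + 3f₁ + 3f₂ + f₃] = 0.375·(-56) = -21.

-21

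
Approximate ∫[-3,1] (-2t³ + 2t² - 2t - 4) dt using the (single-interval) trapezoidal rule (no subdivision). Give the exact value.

T = (b−a)/2 · [f(-3) + f(1)] = 2·[74 + (-6)] = 136.

136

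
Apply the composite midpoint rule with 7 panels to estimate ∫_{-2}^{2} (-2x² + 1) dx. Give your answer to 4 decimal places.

h = (2 − (-2))/7 = 0.571429.
Midpoints m₁,…,m₇ = -1.714286, -1.142857, -0.571429, 0, 0.571429, 1.142857, 1.714286.
f(m₁)=-4.877551, f(m₂)=-1.612245, f(m₃)=0.346939, f(m₄)=1, f(m₅)=0.346939, f(m₆)=-1.612245, f(m₇)=-4.877551.
h·[f(m₁) + f(m₂) + f(m₃) + f(m₄) + f(m₅) + f(m₆) + f(m₇)] = 0.571429·(-11.285714) = -6.4490.

-6.4490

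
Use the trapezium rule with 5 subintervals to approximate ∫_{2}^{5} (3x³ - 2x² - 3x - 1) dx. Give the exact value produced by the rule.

h = (5 − 2)/5 = 0.6.
Nodes x₀,…,x₅ = 2, 2.6, 3.2, 3.8, 4.4, 5.
f(x) = 3x³ - 2x² - 3x - 1: f₀=9, f₁=30.408, f₂=67.224, f₃=123.336, f₄=202.632, f₅=309.
(h/2)·[f₀ + 2f₁ + 2f₂ + 2f₃ + 2f₄ + f₅] = 0.3·(1165.2) = 349.56.

349.56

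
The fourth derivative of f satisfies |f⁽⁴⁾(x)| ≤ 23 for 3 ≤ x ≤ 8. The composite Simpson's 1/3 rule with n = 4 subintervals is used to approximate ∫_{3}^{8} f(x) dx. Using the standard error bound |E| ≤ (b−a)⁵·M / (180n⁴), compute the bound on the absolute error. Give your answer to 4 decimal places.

1.5598

|E| ≤ (5)⁵·23 / (180·4⁴) = 71875/46080 = 1.5598.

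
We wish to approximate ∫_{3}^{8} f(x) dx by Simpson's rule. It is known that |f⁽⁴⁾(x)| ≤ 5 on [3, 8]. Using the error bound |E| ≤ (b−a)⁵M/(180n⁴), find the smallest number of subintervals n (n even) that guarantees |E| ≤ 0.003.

Need 15625/(180n⁴) ≤ 0.003.
n⁴ ≥ 15625/(180·0.003) = 28935.2 ⇒ n ≥ 13.0424, so the smallest even n is 14. (n must be even for Simpson's rule.)

14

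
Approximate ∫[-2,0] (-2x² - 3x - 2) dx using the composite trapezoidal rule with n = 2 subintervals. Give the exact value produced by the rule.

h = (0 − (-2))/2 = 1.
Nodes x₀,…,x₂ = -2, -1, 0.
f(x) = -2x² - 3x - 2: f₀=-4, f₁=-1, f₂=-2.
(h/2)·[f₀ + 2f₁ + f₂] = 0.5·(-8) = -4.

-4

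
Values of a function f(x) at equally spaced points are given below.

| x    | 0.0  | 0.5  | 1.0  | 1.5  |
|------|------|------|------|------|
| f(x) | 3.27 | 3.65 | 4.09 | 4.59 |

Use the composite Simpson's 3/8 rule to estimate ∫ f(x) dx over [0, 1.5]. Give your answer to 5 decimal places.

h = 0.5, n = 3.
(3h/8)·[y₀ + 3y₁ + 3y₂ + y₃] = 0.1875·(31.08) = 5.82750.

5.82750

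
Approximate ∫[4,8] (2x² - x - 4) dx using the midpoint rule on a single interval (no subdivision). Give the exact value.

M = (b−a)·f(6) = 4·(62) = 248.

248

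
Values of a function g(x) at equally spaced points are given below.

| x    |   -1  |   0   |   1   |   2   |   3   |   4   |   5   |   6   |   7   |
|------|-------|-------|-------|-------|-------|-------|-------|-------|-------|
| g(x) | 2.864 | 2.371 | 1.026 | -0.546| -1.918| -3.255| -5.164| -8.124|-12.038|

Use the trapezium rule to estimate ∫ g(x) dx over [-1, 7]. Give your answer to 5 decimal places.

h = 1, n = 8.
(h/2)·[y₀ + 2y₁ + 2y₂ + 2y₃ + 2y₄ + 2y₅ + 2y₆ + 2y₇ + y₈] = 0.5·(-40.394) = -20.19700.

-20.19700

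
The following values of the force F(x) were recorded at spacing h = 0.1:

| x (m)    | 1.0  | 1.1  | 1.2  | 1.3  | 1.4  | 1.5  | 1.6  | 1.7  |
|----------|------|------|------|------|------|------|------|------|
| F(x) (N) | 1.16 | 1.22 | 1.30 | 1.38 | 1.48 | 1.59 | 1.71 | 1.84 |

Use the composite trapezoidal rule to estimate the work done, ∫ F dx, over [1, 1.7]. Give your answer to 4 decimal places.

1.0180

h = 0.1, n = 7.
(h/2)·[y₀ + 2y₁ + 2y₂ + 2y₃ + 2y₄ + 2y₅ + 2y₆ + y₇] = 0.05·(20.36) = 1.0180.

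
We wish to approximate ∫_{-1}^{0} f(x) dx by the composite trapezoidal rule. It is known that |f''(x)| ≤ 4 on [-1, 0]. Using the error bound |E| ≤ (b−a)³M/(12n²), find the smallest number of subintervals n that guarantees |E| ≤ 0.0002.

Need 4/(12n²) ≤ 0.0002.
n² ≥ 4/(12·0.0002) = 1666.67 ⇒ n ≥ 40.8248, so the smallest n is 41.

41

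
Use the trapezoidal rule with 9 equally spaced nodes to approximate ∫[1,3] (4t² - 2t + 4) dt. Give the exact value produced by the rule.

34.75

h = (3 − 1)/8 = 0.25.
Nodes t₀,…,t₈ = 1, 1.25, 1.5, 1.75, 2, 2.25, 2.5, 2.75, 3.
f(t) = 4t² - 2t + 4: f₀=6, f₁=7.75, f₂=10, f₃=12.75, f₄=16, f₅=19.75, f₆=24, f₇=28.75, f₈=34.
(h/2)·[f₀ + 2f₁ + 2f₂ + 2f₃ + 2f₄ + 2f₅ + 2f₆ + 2f₇ + f₈] = 0.125·(278) = 34.75.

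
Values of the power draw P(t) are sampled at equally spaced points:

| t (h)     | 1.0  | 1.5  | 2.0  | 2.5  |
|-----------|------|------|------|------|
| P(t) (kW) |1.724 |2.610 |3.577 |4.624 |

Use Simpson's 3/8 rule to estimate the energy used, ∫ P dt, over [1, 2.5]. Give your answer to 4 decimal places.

4.6704

h = 0.5, n = 3.
(3h/8)·[y₀ + 3y₁ + 3y₂ + y₃] = 0.1875·(24.909) = 4.6704.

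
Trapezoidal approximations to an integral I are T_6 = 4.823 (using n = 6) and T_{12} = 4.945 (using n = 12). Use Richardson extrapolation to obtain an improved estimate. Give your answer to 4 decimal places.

4.9857

R = (4·T_{12} − T_6) / 3 = (4·4.945 − 4.823)/3 = (14.957)/3 = 4.9857.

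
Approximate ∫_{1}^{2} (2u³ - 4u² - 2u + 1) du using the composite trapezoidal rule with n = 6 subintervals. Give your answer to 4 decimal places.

-3.8102

h = (2 − 1)/6 = 0.166667.
Nodes u₀,…,u₆ = 1, 1.166667, 1.333333, 1.5, 1.666667, 1.833333, 2.
f(u) = 2u³ - 4u² - 2u + 1: f₀=-3, f₁=-3.601852, f₂=-4.037037, f₃=-4.25, f₄=-4.185185, f₅=-3.787037, f₆=-3.
(h/2)·[f₀ + 2f₁ + 2f₂ + 2f₃ + 2f₄ + 2f₅ + f₆] = 0.083333·(-45.722222) = -3.8102.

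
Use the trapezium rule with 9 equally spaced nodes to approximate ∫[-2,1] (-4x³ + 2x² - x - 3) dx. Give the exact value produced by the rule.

h = (1 − (-2))/8 = 0.375.
Nodes x₀,…,x₈ = -2, -1.625, -1.25, -0.875, -0.5, -0.125, 0.25, 0.625, 1.
f(x) = -4x³ + 2x² - x - 3: f₀=39, f₁=21.0703125, f₂=9.1875, f₃=2.0859375, f₄=-1.5, f₅=-2.8359375, f₆=-3.1875, f₇=-3.8203125, f₈=-6.
(h/2)·[f₀ + 2f₁ + 2f₂ + 2f₃ + 2f₄ + 2f₅ + 2f₆ + 2f₇ + f₈] = 0.1875·(75) = 14.0625.

14.0625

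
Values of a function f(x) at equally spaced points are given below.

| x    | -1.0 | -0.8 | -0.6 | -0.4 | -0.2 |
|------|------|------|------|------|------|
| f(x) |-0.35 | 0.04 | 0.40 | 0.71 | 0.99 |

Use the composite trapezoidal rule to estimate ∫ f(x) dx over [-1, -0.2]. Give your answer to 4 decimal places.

h = 0.2, n = 4.
(h/2)·[y₀ + 2y₁ + 2y₂ + 2y₃ + y₄] = 0.1·(2.94) = 0.2940.

0.2940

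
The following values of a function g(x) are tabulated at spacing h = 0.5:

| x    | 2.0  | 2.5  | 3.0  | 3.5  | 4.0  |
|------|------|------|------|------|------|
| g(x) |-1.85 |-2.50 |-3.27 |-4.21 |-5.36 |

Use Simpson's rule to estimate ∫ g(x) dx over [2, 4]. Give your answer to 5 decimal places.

-6.76500

h = 0.5, n = 4.
(h/3)·[y₀ + 4y₁ + 2y₂ + 4y₃ + y₄] = 0.166667·(-40.59) = -6.76500.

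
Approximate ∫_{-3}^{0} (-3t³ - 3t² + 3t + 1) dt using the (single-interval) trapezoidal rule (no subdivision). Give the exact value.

70.5

T = (b−a)/2 · [f(-3) + f(0)] = 1.5·[46 + 1] = 70.5.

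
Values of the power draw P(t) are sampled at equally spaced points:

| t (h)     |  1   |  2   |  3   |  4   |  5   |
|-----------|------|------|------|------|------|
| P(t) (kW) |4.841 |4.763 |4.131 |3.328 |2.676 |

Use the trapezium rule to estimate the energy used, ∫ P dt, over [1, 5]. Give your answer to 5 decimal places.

15.98050

h = 1, n = 4.
(h/2)·[y₀ + 2y₁ + 2y₂ + 2y₃ + y₄] = 0.5·(31.961) = 15.98050.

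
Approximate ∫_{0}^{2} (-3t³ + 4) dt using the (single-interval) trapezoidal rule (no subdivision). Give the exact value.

-16

T = (b−a)/2 · [f(0) + f(2)] = 1·[4 + (-20)] = -16.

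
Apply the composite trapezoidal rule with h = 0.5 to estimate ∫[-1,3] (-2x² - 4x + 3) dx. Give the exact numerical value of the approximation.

h = (3 − (-1))/8 = 0.5.
Nodes x₀,…,x₈ = -1, -0.5, 0, 0.5, 1, 1.5, 2, 2.5, 3.
f(x) = -2x² - 4x + 3: f₀=5, f₁=4.5, f₂=3, f₃=0.5, f₄=-3, f₅=-7.5, f₆=-13, f₇=-19.5, f₈=-27.
(h/2)·[f₀ + 2f₁ + 2f₂ + 2f₃ + 2f₄ + 2f₅ + 2f₆ + 2f₇ + f₈] = 0.25·(-92) = -23.

-23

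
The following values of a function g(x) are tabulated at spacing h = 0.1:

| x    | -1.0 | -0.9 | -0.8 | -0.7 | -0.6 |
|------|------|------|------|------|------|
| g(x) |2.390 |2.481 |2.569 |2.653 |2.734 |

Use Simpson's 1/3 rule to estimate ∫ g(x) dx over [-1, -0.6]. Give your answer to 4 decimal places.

h = 0.1, n = 4.
(h/3)·[y₀ + 4y₁ + 2y₂ + 4y₃ + y₄] = 0.033333·(30.798) = 1.0266.

1.0266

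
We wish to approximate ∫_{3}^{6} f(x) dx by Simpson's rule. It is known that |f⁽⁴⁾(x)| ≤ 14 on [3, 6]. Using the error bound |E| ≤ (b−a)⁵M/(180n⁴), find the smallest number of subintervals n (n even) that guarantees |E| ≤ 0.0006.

14

Need 3402/(180n⁴) ≤ 0.0006.
n⁴ ≥ 3402/(180·0.0006) = 31500 ⇒ n ≥ 13.3223, so the smallest even n is 14. (n must be even for Simpson's rule.)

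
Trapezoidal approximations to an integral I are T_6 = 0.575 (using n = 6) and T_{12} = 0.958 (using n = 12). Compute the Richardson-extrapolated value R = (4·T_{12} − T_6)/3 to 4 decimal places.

1.0857

R = (4·T_{12} − T_6) / 3 = (4·0.958 − 0.575)/3 = (3.257)/3 = 1.0857.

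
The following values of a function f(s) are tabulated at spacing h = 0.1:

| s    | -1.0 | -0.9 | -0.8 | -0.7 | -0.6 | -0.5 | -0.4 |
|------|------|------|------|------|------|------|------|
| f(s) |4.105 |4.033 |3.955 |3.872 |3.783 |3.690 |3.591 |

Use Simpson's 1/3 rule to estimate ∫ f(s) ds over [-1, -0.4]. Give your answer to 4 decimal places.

h = 0.1, n = 6.
(h/3)·[y₀ + 4y₁ + 2y₂ + 4y₃ + 2y₄ + 4y₅ + y₆] = 0.033333·(69.552) = 2.3184.

2.3184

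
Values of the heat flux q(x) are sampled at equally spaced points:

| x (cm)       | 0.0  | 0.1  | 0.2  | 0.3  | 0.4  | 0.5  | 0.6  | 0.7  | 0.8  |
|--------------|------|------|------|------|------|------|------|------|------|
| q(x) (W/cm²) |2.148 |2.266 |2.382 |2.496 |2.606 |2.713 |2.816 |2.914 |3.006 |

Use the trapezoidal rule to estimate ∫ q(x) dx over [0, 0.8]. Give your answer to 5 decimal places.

2.07700

h = 0.1, n = 8.
(h/2)·[y₀ + 2y₁ + 2y₂ + 2y₃ + 2y₄ + 2y₅ + 2y₆ + 2y₇ + y₈] = 0.05·(41.540) = 2.07700.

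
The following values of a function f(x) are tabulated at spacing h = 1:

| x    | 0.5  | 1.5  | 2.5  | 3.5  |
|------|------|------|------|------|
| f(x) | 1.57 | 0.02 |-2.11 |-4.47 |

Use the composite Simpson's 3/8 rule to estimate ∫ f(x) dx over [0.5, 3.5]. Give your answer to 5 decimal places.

h = 1, n = 3.
(3h/8)·[y₀ + 3y₁ + 3y₂ + y₃] = 0.375·(-9.17) = -3.43875.

-3.43875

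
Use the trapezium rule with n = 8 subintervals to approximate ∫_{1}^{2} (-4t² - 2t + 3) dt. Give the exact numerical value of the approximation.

-9.34375

h = (2 − 1)/8 = 0.125.
Nodes t₀,…,t₈ = 1, 1.125, 1.25, 1.375, 1.5, 1.625, 1.75, 1.875, 2.
f(t) = -4t² - 2t + 3: f₀=-3, f₁=-4.3125, f₂=-5.75, f₃=-7.3125, f₄=-9, f₅=-10.8125, f₆=-12.75, f₇=-14.8125, f₈=-17.
(h/2)·[f₀ + 2f₁ + 2f₂ + 2f₃ + 2f₄ + 2f₅ + 2f₆ + 2f₇ + f₈] = 0.0625·(-149.5) = -9.34375.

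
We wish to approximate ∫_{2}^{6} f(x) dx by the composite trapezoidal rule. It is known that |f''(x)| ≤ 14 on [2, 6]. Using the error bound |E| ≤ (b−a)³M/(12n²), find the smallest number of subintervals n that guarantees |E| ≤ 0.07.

33

Need 896/(12n²) ≤ 0.07.
n² ≥ 896/(12·0.07) = 1066.67 ⇒ n ≥ 32.6599, so the smallest n is 33.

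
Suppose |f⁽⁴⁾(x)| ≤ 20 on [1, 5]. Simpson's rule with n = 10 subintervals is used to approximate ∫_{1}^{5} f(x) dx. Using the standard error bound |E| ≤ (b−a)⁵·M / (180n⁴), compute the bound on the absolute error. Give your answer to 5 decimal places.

|E| ≤ (4)⁵·20 / (180·10⁴) = 20480/1800000 = 0.01138.

0.01138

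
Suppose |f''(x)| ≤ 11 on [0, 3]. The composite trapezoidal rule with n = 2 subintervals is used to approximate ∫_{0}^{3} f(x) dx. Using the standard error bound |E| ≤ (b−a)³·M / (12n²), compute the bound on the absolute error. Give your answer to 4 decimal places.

|E| ≤ (3)³·11 / (12·2²) = 297/48 = 6.1875.

6.1875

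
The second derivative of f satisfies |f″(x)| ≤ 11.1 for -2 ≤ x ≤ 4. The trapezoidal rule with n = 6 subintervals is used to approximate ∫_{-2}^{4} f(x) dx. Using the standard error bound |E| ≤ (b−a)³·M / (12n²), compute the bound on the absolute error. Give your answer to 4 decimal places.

|E| ≤ (6)³·11.1 / (12·6²) = 2397.6/432 = 5.5500.

5.5500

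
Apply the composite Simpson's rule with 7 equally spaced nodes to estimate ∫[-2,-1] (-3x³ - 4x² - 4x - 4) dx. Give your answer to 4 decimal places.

3.9167

h = (-1 − (-2))/6 = 0.166667.
Nodes x₀,…,x₆ = -2, -1.833333, -1.666667, -1.5, -1.333333, -1.166667, -1.
f(x) = -3x³ - 4x² - 4x - 4: f₀=12, f₁=8.375, f₂=5.444444, f₃=3.125, f₄=1.333333, f₅=-0.013889, f₆=-1.
(h/3)·[f₀ + 4f₁ + 2f₂ + 4f₃ + 2f₄ + 4f₅ + f₆] = 0.055556·(70.5) = 3.9167.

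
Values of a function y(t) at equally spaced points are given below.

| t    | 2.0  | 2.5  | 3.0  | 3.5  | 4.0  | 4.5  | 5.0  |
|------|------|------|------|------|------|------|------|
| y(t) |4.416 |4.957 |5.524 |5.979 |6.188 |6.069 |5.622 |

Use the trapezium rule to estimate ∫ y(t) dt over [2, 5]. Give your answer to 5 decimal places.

16.86800

h = 0.5, n = 6.
(h/2)·[y₀ + 2y₁ + 2y₂ + 2y₃ + 2y₄ + 2y₅ + y₆] = 0.25·(67.472) = 16.86800.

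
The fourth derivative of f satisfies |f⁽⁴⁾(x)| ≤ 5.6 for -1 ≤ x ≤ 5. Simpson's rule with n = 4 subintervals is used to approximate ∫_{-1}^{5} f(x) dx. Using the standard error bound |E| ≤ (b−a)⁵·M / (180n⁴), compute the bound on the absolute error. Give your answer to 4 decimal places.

0.9450

|E| ≤ (6)⁵·5.6 / (180·4⁴) = 43545.6/46080 = 0.9450.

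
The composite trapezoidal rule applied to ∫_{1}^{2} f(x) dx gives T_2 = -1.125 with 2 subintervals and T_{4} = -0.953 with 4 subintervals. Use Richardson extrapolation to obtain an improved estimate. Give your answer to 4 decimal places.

-0.8957

R = (4·T_{4} − T_2) / 3 = (4·(-0.953) − (-1.125))/3 = (-2.687)/3 = -0.8957.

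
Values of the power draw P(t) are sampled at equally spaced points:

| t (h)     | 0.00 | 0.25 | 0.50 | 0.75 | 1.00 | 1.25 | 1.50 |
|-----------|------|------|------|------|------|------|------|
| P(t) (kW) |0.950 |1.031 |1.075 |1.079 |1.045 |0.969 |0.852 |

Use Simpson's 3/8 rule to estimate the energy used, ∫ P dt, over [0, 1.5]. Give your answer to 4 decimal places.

1.5300

h = 0.25, n = 6.
(3h/8)·[y₀ + 3y₁ + 3y₂ + 2y₃ + 3y₄ + 3y₅ + y₆] = 0.09375·(16.320) = 1.5300.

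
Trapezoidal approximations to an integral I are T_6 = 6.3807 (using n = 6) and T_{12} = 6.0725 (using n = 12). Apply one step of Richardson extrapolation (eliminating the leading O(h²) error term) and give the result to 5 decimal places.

R = (4·T_{12} − T_6) / 3 = (4·6.0725 − 6.3807)/3 = (17.9093)/3 = 5.96977.

5.96977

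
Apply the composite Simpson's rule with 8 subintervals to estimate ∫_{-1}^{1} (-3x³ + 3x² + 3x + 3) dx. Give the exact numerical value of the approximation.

h = (1 − (-1))/8 = 0.25.
Nodes x₀,…,x₈ = -1, -0.75, -0.5, -0.25, 0, 0.25, 0.5, 0.75, 1.
f(x) = -3x³ + 3x² + 3x + 3: f₀=6, f₁=3.703125, f₂=2.625, f₃=2.484375, f₄=3, f₅=3.890625, f₆=4.875, f₇=5.671875, f₈=6.
(h/3)·[f₀ + 4f₁ + 2f₂ + 4f₃ + 2f₄ + 4f₅ + 2f₆ + 4f₇ + f₈] = 0.083333·(96) = 8.

8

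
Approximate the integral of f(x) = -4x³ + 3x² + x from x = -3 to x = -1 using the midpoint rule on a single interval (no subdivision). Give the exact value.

M = (b−a)·f(-2) = 2·(42) = 84.

84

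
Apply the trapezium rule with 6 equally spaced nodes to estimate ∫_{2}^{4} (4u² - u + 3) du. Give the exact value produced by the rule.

74.88

h = (4 − 2)/5 = 0.4.
Nodes u₀,…,u₅ = 2, 2.4, 2.8, 3.2, 3.6, 4.
f(u) = 4u² - u + 3: f₀=17, f₁=23.64, f₂=31.56, f₃=40.76, f₄=51.24, f₅=63.
(h/2)·[f₀ + 2f₁ + 2f₂ + 2f₃ + 2f₄ + f₅] = 0.2·(374.4) = 74.88.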